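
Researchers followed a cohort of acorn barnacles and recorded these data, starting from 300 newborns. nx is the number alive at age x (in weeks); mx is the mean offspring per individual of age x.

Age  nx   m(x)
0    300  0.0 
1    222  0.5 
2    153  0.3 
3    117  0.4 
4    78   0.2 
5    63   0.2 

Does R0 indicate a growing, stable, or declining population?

declining

lx = nx/n0 = nx/300: 1, 0.74, 0.51, 0.39, 0.26, 0.21
R0 = Σ lx·mx = 0 + 0.37 + 0.153 + 0.156 + 0.052 + 0.042 = 0.773
R0 < 1, so the population is declining.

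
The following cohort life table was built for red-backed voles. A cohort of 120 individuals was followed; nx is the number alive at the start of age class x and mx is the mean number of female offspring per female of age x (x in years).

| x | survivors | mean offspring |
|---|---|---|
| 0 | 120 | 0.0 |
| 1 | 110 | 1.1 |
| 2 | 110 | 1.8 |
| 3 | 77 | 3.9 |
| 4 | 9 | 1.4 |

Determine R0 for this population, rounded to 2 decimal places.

5.27

lx = nx/n0 = nx/120: 1, 0.91667…, 0.91667…, 0.64167…, 0.075
lx·mx by age: 0, 1.008333…, 1.65…, 2.5025…, 0.105
R0 = Σ lx·mx = 5.265833… → 5.27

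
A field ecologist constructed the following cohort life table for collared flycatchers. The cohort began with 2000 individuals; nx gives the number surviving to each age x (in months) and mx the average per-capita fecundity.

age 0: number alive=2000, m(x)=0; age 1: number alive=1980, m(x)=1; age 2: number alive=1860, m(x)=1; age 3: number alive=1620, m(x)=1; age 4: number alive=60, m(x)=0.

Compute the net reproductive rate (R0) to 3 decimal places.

2.730

lx = nx/n0 = nx/2000: 1, 0.99, 0.93, 0.81, 0.03
lx·mx by age: 0, 0.99, 0.93, 0.81, 0
R0 = Σ lx·mx = 2.73 → 2.730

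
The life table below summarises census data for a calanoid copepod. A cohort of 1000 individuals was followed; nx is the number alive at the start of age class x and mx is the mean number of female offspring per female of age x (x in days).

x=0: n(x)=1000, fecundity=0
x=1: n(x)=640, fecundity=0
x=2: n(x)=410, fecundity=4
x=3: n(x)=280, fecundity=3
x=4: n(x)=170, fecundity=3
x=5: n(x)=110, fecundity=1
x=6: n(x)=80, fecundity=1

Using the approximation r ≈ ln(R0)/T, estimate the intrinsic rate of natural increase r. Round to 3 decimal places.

lx = nx/n0 = nx/1000: 1, 0.64, 0.41, 0.28, 0.17, 0.11, 0.08
R0 = Σ lx·mx = 0 + 0 + 1.64 + 0.84 + 0.51 + 0.11 + 0.08 = 3.18
Σ x·lx·mx = 8.87; T = 8.87/3.18 = 2.78931…
r ≈ ln(R0)/T = ln(3.18)/2.78931… = 0.41476… → 0.415

0.415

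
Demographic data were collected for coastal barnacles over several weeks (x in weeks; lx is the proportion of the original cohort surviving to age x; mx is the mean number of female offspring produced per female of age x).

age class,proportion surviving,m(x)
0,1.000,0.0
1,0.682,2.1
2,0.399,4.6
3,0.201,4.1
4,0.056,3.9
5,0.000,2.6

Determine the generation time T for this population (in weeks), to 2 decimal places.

lx·mx: 0, 1.4322, 1.8354, 0.8241, 0.2184, 0 → R0 = 4.3101
x·lx·mx: 0, 1.4322, 3.6708, 2.4723, 0.8736, 0 → Σ = 8.4489
T = 8.4489 / 4.3101 = 1.960256… → 1.96

1.96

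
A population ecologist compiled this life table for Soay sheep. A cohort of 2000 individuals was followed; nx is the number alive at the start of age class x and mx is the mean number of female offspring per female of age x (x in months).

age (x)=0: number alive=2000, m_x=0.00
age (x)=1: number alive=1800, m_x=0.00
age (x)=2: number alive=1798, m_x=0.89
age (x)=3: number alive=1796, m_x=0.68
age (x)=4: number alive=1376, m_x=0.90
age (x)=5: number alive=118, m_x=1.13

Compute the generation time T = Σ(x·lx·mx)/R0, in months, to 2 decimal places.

lx = nx/n0 = nx/2000: 1, 0.9, 0.899, 0.898, 0.688, 0.059
lx·mx: 0, 0, 0.80011, 0.61064, 0.6192, 0.06667 → R0 = 2.09662
x·lx·mx: 0, 0, 1.60022, 1.83192, 2.4768, 0.33335 → Σ = 6.24229
T = 6.24229 / 2.09662 = 2.977311… → 2.98

2.98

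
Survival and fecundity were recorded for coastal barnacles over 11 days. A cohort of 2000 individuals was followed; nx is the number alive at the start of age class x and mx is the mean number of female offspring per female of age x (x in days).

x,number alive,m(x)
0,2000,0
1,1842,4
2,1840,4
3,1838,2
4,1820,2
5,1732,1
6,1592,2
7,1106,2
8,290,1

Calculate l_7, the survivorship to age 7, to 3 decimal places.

0.553

l_7 = n_7/n_0 = 1106/2000 = 0.553 → 0.553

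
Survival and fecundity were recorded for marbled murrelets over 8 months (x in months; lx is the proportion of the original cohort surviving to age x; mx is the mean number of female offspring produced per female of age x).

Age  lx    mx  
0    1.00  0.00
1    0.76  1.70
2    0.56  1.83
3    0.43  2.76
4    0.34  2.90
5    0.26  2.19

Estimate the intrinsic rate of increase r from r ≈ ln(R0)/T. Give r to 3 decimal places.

R0 = Σ lx·mx = 0 + 1.292 + 1.0248 + 1.1868 + 0.986 + 0.5694 = 5.059
Σ x·lx·mx = 13.693; T = 13.693/5.059 = 2.70666…
r ≈ ln(R0)/T = ln(5.059)/2.70666… = 0.59896… → 0.599

0.599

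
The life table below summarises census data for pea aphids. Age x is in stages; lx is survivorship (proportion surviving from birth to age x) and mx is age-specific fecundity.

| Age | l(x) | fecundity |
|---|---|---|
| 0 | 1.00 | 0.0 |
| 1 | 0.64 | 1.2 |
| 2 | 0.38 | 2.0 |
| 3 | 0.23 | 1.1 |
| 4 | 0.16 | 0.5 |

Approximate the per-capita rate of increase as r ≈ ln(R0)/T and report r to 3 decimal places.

0.343

R0 = Σ lx·mx = 0 + 0.768 + 0.76 + 0.253 + 0.08 = 1.861
Σ x·lx·mx = 3.367; T = 3.367/1.861 = 1.80924…
r ≈ ln(R0)/T = ln(1.861)/1.80924… = 0.3433… → 0.343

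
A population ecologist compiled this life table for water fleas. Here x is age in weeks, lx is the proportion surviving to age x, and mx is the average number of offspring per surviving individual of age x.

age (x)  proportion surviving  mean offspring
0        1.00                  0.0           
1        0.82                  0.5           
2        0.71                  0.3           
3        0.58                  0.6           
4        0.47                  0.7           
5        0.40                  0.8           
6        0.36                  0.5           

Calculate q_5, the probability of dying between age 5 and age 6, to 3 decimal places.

0.100

q_5 = (l_5 − l_6) / l_5 = (0.4 − 0.36) / 0.4
     = 0.04 / 0.4 = 0.1 → 0.100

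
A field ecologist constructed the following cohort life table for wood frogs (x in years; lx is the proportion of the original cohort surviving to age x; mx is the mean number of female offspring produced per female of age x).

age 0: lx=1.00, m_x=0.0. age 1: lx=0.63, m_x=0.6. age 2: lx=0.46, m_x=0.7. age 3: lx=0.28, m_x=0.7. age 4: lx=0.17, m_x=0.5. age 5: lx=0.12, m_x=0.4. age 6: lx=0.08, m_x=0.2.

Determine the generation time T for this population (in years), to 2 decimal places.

2.19

lx·mx: 0, 0.378, 0.322, 0.196, 0.085, 0.048, 0.016 → R0 = 1.045
x·lx·mx: 0, 0.378, 0.644, 0.588, 0.34, 0.24, 0.096 → Σ = 2.286
T = 2.286 / 1.045 = 2.18756… → 2.19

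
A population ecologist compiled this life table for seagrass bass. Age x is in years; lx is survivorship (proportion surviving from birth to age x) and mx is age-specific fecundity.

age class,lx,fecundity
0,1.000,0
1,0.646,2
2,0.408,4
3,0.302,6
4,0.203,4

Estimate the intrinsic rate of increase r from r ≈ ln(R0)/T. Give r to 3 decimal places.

R0 = Σ lx·mx = 0 + 1.292 + 1.632 + 1.812 + 0.812 = 5.548
Σ x·lx·mx = 13.24; T = 13.24/5.548 = 2.38645…
r ≈ ln(R0)/T = ln(5.548)/2.38645… = 0.71799… → 0.718

0.718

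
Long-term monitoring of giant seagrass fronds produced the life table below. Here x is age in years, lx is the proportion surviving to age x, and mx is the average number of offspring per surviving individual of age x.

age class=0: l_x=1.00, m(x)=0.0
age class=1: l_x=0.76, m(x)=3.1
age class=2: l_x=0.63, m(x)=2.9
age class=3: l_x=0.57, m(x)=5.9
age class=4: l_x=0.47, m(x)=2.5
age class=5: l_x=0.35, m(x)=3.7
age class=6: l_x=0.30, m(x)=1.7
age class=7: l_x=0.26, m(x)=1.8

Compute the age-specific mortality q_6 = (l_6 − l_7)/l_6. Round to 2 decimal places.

0.13

q_6 = (l_6 − l_7) / l_6 = (0.3 − 0.26) / 0.3
     = 0.04 / 0.3 = 0.133333… → 0.13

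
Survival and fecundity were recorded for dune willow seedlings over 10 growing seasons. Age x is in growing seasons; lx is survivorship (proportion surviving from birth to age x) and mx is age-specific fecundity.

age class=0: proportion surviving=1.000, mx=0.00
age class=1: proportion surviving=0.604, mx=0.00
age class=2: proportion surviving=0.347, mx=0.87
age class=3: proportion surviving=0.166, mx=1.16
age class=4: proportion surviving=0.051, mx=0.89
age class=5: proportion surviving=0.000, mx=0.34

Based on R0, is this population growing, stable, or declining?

R0 = Σ lx·mx = 0 + 0 + 0.30189 + 0.19256 + 0.04539 + 0 = 0.53984
R0 < 1, so the population is declining.

declining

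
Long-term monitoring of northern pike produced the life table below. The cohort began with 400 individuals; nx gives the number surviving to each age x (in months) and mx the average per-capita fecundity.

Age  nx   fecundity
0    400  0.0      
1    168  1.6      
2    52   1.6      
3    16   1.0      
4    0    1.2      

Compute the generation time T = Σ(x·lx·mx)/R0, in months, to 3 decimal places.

lx = nx/n0 = nx/400: 1, 0.42, 0.13, 0.04, 0
lx·mx: 0, 0.672, 0.208, 0.04, 0 → R0 = 0.92
x·lx·mx: 0, 0.672, 0.416, 0.12, 0 → Σ = 1.208
T = 1.208 / 0.92 = 1.313043… → 1.313

1.313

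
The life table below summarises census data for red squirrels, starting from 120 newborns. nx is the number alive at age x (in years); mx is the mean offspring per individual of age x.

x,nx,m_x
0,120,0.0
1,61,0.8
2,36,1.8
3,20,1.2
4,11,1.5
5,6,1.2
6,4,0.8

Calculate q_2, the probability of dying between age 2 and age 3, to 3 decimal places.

lx = nx/n0 = nx/120: 1, 0.50833…, 0.3, 0.16667…, 0.09167…, 0.05, 0.03333…
q_2 = (l_2 − l_3) / l_2 = (0.3 − 0.166667…) / 0.3
     = 0.133333… / 0.3 = 0.444444… → 0.444

0.444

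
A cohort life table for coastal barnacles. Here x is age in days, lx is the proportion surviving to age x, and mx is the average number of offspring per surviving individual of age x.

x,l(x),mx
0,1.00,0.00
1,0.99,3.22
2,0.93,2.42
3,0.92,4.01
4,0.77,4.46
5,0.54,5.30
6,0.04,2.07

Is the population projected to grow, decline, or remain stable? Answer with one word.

growing

R0 = Σ lx·mx = 0 + 3.1878 + 2.2506 + 3.6892 + 3.4342 + 2.862 + 0.0828 = 15.5066
R0 > 1, so the population is growing.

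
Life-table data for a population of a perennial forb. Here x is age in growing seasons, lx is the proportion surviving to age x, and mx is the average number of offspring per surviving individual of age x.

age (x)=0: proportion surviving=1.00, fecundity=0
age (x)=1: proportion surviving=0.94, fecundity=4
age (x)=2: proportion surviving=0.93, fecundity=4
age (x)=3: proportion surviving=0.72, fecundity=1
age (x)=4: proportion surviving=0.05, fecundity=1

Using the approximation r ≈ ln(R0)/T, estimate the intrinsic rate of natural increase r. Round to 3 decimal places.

R0 = Σ lx·mx = 0 + 3.76 + 3.72 + 0.72 + 0.05 = 8.25
Σ x·lx·mx = 13.56; T = 13.56/8.25 = 1.64364…
r ≈ ln(R0)/T = ln(8.25)/1.64364… = 1.28387… → 1.284

1.284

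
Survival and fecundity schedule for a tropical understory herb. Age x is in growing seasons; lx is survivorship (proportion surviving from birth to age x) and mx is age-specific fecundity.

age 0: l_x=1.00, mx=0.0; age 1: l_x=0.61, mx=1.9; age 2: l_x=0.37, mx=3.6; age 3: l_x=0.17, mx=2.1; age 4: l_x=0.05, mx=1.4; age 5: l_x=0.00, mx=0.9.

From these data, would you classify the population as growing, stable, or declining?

R0 = Σ lx·mx = 0 + 1.159 + 1.332 + 0.357 + 0.07 + 0 = 2.918
R0 > 1, so the population is growing.

growing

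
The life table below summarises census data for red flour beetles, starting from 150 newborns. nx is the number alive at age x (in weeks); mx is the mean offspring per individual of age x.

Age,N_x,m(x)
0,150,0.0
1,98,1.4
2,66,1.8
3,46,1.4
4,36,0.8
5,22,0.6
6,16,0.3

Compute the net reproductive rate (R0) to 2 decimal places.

lx = nx/n0 = nx/150: 1, 0.65333…, 0.44, 0.30667…, 0.24, 0.14667…, 0.10667…
lx·mx by age: 0, 0.914667…, 0.792, 0.429333…, 0.192, 0.088…, 0.032…
R0 = Σ lx·mx = 2.448… → 2.45

2.45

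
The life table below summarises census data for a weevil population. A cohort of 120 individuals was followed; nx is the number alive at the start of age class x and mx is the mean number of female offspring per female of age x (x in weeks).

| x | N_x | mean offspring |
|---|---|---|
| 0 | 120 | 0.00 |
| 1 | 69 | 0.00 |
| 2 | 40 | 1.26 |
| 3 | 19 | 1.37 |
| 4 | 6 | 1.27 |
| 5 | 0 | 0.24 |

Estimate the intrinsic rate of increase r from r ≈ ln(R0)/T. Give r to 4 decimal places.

lx = nx/n0 = nx/120: 1, 0.575, 0.33333…, 0.15833…, 0.05, 0
R0 = Σ lx·mx = 0 + 0 + 0.42… + 0.21692… + 0.0635 + 0 = 0.700417…
Σ x·lx·mx = 1.74475…; T = 1.74475…/0.700417… = 2.49102…
r ≈ ln(R0)/T = ln(0.700417…)/2.49102… = -0.142946… → -0.1429

-0.1429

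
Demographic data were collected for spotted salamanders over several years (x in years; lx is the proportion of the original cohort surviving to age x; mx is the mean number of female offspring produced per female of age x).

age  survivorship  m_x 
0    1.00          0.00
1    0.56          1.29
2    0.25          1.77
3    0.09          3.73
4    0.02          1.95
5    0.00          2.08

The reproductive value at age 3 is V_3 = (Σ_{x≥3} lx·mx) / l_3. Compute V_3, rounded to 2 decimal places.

4.16

lx·mx for x ≥ 3: 0.3357, 0.039, 0 → sum = 0.3747
V_3 = 0.3747 / l_3 = 0.3747 / 0.09 = 4.163333… → 4.16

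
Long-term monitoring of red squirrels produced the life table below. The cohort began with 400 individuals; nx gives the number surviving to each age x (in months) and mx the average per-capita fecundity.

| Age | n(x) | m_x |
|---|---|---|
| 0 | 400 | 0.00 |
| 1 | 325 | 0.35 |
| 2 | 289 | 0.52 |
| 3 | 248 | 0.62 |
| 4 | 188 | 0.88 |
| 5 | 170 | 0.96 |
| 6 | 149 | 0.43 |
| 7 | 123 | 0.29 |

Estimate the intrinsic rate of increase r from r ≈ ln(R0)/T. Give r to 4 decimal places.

lx = nx/n0 = nx/400: 1, 0.8125, 0.7225, 0.62, 0.47, 0.425, 0.3725, 0.3075
R0 = Σ lx·mx = 0 + 0.28438… + 0.3757… + 0.3844 + 0.4136 + 0.408 + 0.16018… + 0.08918… = 2.115425
Σ x·lx·mx = 7.46865; T = 7.46865/2.115425 = 3.53057…
r ≈ ln(R0)/T = ln(2.115425)/3.53057… = 0.21222… → 0.2122

0.2122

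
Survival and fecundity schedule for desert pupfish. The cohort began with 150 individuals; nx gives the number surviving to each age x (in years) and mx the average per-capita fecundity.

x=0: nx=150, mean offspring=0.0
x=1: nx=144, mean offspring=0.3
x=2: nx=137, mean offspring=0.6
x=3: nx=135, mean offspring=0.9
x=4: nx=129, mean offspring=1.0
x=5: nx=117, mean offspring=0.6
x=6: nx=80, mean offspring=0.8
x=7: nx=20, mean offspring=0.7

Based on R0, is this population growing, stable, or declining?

lx = nx/n0 = nx/150: 1, 0.96, 0.91333…, 0.9, 0.86, 0.78, 0.53333…, 0.13333…
R0 = Σ lx·mx = 0 + 0.288 + 0.548… + 0.81 + 0.86 + 0.468 + 0.426667… + 0.093333… = 3.494…
R0 > 1, so the population is growing.

growing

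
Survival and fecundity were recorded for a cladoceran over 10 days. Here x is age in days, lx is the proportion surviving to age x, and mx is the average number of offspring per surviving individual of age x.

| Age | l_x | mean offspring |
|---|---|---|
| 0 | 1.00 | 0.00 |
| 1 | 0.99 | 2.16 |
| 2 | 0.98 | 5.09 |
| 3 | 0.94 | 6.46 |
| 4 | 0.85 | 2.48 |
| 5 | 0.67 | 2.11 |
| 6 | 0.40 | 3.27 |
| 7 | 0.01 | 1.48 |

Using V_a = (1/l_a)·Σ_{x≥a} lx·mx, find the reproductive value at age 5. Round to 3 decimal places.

lx·mx for x ≥ 5: 1.4137, 1.308, 0.0148 → sum = 2.7365
V_5 = 2.7365 / l_5 = 2.7365 / 0.67 = 4.084328… → 4.084

4.084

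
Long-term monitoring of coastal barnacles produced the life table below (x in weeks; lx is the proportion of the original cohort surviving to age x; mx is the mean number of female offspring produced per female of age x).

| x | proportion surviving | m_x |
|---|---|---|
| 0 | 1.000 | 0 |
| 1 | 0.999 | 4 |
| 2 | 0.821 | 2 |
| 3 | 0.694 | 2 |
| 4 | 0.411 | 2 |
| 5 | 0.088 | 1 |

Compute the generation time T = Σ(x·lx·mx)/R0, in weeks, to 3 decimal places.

lx·mx: 0, 3.996, 1.642, 1.388, 0.822, 0.088 → R0 = 7.936
x·lx·mx: 0, 3.996, 3.284, 4.164, 3.288, 0.44 → Σ = 15.172
T = 15.172 / 7.936 = 1.911794… → 1.912

1.912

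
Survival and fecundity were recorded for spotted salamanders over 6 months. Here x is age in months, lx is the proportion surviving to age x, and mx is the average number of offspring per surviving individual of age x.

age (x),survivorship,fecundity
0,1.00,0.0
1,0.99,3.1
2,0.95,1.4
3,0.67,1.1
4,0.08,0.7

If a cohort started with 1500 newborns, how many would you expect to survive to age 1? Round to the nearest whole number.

1485

Expected survivors = N0 · l_1 = 1500 × 0.99 = 1485 → 1485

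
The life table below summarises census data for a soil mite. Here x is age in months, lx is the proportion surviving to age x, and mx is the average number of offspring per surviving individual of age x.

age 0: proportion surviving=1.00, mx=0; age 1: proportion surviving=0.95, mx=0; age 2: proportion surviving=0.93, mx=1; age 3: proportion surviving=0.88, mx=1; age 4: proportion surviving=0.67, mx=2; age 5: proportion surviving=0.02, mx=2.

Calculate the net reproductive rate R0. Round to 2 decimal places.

lx·mx by age: 0, 0, 0.93, 0.88, 1.34, 0.04
R0 = Σ lx·mx = 3.19 → 3.19

3.19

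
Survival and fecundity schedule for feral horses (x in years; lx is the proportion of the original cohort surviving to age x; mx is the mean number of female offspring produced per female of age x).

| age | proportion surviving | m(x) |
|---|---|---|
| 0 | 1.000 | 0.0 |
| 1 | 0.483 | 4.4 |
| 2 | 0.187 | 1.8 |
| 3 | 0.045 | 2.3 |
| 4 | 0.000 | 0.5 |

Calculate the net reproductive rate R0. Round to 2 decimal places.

lx·mx by age: 0, 2.1252, 0.3366, 0.1035, 0
R0 = Σ lx·mx = 2.5653 → 2.57

2.57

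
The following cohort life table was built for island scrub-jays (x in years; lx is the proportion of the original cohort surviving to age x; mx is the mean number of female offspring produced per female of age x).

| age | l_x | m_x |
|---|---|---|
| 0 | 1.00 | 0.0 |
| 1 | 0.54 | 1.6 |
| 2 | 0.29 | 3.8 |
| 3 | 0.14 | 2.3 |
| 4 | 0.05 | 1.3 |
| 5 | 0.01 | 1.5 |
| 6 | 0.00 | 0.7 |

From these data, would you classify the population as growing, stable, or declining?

R0 = Σ lx·mx = 0 + 0.864 + 1.102 + 0.322 + 0.065 + 0.015 + 0 = 2.368
R0 > 1, so the population is growing.

growing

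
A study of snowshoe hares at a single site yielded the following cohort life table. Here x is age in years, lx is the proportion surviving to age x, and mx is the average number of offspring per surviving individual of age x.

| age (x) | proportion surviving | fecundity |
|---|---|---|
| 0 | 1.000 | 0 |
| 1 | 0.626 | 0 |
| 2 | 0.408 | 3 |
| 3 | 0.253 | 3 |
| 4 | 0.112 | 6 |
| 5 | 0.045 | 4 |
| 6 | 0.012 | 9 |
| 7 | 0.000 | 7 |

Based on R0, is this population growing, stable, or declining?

growing

R0 = Σ lx·mx = 0 + 0 + 1.224 + 0.759 + 0.672 + 0.18 + 0.108 + 0 = 2.943
R0 > 1, so the population is growing.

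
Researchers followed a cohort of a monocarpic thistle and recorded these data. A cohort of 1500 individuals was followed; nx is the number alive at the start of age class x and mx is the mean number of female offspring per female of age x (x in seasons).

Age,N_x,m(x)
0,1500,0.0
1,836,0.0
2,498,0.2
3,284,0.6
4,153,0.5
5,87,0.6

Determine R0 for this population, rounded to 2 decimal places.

lx = nx/n0 = nx/1500: 1, 0.55733…, 0.332, 0.18933…, 0.102, 0.058
lx·mx by age: 0, 0, 0.0664, 0.1136…, 0.051, 0.0348
R0 = Σ lx·mx = 0.2658… → 0.27

0.27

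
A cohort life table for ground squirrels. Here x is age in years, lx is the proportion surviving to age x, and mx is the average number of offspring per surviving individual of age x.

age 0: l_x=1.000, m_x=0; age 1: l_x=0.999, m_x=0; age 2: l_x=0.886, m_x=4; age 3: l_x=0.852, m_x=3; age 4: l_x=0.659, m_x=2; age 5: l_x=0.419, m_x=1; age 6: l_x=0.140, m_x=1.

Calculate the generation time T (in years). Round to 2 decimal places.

lx·mx: 0, 0, 3.544, 2.556, 1.318, 0.419, 0.14 → R0 = 7.977
x·lx·mx: 0, 0, 7.088, 7.668, 5.272, 2.095, 0.84 → Σ = 22.963
T = 22.963 / 7.977 = 2.878651… → 2.88

2.88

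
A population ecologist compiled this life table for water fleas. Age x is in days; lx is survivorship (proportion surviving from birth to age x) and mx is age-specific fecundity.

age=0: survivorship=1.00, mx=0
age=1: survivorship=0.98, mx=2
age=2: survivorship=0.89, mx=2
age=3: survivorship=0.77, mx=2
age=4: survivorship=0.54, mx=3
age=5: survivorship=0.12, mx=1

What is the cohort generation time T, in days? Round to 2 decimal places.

2.45

lx·mx: 0, 1.96, 1.78, 1.54, 1.62, 0.12 → R0 = 7.02
x·lx·mx: 0, 1.96, 3.56, 4.62, 6.48, 0.6 → Σ = 17.22
T = 17.22 / 7.02 = 2.452991… → 2.45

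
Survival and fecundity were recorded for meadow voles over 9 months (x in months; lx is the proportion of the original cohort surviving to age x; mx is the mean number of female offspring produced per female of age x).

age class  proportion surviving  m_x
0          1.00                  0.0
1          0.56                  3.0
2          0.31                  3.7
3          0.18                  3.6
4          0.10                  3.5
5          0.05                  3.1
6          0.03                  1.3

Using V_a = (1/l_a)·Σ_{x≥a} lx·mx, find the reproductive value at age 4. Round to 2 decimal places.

lx·mx for x ≥ 4: 0.35, 0.155, 0.039 → sum = 0.544
V_4 = 0.544 / l_4 = 0.544 / 0.1 = 5.44 → 5.44

5.44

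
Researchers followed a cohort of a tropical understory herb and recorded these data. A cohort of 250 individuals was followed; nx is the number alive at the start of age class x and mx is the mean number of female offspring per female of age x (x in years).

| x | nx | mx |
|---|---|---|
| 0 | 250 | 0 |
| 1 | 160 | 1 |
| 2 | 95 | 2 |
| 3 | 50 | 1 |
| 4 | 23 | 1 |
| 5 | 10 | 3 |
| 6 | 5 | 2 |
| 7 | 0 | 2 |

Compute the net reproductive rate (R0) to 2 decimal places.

1.85

lx = nx/n0 = nx/250: 1, 0.64, 0.38, 0.2, 0.092, 0.04, 0.02, 0
lx·mx by age: 0, 0.64, 0.76, 0.2, 0.092, 0.12, 0.04, 0
R0 = Σ lx·mx = 1.852 → 1.85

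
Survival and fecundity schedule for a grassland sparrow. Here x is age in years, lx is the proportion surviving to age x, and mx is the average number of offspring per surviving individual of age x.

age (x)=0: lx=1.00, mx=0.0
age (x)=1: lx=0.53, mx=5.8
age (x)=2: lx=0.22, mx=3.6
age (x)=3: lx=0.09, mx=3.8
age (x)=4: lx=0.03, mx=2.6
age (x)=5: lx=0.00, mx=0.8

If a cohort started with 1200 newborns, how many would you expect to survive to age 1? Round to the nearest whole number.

636

Expected survivors = N0 · l_1 = 1200 × 0.53 = 636 → 636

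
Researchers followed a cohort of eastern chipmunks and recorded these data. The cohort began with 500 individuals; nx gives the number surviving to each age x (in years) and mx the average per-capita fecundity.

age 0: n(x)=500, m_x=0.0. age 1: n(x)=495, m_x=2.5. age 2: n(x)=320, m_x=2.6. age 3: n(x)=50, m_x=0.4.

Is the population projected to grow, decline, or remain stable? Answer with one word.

lx = nx/n0 = nx/500: 1, 0.99, 0.64, 0.1
R0 = Σ lx·mx = 0 + 2.475 + 1.664 + 0.04 = 4.179
R0 > 1, so the population is growing.

growing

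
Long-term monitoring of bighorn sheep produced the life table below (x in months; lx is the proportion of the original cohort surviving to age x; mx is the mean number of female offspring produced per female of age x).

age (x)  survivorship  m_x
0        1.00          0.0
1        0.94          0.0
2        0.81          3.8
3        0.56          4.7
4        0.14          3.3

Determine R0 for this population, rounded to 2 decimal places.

6.17

lx·mx by age: 0, 0, 3.078, 2.632, 0.462
R0 = Σ lx·mx = 6.172 → 6.17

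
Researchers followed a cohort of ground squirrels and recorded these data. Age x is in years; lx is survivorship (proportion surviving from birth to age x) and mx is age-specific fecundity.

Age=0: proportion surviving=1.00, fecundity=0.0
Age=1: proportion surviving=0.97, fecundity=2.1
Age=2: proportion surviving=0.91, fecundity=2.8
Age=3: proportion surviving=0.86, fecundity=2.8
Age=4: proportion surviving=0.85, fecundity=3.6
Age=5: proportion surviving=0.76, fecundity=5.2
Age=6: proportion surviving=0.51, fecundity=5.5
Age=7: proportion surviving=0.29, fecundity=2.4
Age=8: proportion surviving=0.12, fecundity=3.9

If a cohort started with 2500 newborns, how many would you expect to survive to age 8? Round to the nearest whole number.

300

Expected survivors = N0 · l_8 = 2500 × 0.12 = 300 → 300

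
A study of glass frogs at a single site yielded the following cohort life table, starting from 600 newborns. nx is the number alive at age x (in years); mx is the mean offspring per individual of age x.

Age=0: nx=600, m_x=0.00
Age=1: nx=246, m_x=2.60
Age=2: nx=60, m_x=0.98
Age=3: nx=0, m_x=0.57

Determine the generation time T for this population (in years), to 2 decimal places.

lx = nx/n0 = nx/600: 1, 0.41, 0.1, 0
lx·mx: 0, 1.066, 0.098, 0 → R0 = 1.164
x·lx·mx: 0, 1.066, 0.196, 0 → Σ = 1.262
T = 1.262 / 1.164 = 1.084192… → 1.08

1.08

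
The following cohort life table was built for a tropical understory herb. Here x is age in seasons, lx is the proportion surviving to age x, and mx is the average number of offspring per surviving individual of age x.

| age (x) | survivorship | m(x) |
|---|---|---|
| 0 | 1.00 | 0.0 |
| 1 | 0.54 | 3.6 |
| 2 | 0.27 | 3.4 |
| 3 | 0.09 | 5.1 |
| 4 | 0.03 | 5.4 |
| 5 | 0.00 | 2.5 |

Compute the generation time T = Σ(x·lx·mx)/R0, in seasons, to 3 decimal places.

lx·mx: 0, 1.944, 0.918, 0.459, 0.162, 0 → R0 = 3.483
x·lx·mx: 0, 1.944, 1.836, 1.377, 0.648, 0 → Σ = 5.805
T = 5.805 / 3.483 = 1.666667… → 1.667

1.667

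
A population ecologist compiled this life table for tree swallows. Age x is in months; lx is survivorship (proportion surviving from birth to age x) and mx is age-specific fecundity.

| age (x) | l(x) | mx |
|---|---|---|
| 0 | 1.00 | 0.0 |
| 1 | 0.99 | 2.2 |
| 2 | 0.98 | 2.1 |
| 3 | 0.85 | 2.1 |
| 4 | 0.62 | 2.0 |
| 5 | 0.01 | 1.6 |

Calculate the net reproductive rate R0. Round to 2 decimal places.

lx·mx by age: 0, 2.178, 2.058, 1.785, 1.24, 0.016
R0 = Σ lx·mx = 7.277 → 7.28

7.28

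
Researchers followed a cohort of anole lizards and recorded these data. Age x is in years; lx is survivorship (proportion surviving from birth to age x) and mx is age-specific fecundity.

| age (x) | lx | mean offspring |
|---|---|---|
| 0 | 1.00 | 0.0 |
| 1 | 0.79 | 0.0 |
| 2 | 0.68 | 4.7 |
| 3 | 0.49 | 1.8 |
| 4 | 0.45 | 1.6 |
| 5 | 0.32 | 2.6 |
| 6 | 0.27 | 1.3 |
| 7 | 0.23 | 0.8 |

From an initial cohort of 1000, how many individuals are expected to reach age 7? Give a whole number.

Expected survivors = N0 · l_7 = 1000 × 0.23 = 230 → 230

230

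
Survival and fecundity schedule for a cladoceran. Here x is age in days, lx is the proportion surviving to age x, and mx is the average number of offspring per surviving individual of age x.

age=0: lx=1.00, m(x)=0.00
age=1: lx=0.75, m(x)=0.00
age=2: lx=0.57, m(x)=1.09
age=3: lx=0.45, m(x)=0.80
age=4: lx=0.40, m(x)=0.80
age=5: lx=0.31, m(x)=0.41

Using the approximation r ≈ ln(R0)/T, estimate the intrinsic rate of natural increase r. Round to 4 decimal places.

R0 = Σ lx·mx = 0 + 0 + 0.6213 + 0.36 + 0.32 + 0.1271 = 1.4284
Σ x·lx·mx = 4.2381; T = 4.2381/1.4284 = 2.96703…
r ≈ ln(R0)/T = ln(1.4284)/2.96703… = 0.120172… → 0.1202

0.1202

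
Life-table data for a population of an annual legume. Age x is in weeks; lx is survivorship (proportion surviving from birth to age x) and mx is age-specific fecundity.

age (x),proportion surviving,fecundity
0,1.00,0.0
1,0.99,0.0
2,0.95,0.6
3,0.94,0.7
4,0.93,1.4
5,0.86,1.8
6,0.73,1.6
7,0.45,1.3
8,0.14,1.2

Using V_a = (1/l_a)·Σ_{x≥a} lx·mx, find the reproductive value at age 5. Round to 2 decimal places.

4.03

lx·mx for x ≥ 5: 1.548, 1.168, 0.585, 0.168 → sum = 3.469
V_5 = 3.469 / l_5 = 3.469 / 0.86 = 4.033721… → 4.03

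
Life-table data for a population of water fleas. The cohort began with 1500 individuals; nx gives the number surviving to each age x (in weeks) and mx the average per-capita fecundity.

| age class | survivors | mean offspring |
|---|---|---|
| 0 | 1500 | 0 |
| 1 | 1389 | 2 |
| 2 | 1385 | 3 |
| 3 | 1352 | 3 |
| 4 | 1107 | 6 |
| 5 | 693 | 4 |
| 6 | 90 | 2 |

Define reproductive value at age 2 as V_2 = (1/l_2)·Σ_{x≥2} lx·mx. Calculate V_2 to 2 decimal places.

lx = nx/n0 = nx/1500: 1, 0.926, 0.92333…, 0.90133…, 0.738, 0.462, 0.06
lx·mx for x ≥ 2: 2.77…, 2.704…, 4.428, 1.848, 0.12 → sum = 11.87…
V_2 = 11.87… / l_2 = 11.87… / 0.923333… = 12.855596… → 12.86

12.86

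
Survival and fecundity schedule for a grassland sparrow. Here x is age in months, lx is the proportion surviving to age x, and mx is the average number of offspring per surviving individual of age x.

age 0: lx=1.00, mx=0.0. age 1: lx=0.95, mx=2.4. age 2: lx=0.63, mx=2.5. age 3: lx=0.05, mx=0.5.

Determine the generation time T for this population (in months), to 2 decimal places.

lx·mx: 0, 2.28, 1.575, 0.025 → R0 = 3.88
x·lx·mx: 0, 2.28, 3.15, 0.075 → Σ = 5.505
T = 5.505 / 3.88 = 1.418814… → 1.42

1.42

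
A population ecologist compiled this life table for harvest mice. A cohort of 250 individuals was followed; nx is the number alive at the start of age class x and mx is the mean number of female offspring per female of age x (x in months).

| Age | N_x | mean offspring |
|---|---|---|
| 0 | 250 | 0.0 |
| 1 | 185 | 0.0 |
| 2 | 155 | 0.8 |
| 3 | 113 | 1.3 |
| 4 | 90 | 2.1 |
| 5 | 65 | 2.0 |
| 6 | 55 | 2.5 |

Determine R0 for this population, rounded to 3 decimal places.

lx = nx/n0 = nx/250: 1, 0.74, 0.62, 0.452, 0.36, 0.26, 0.22
lx·mx by age: 0, 0, 0.496, 0.5876, 0.756, 0.52, 0.55
R0 = Σ lx·mx = 2.9096 → 2.910

2.910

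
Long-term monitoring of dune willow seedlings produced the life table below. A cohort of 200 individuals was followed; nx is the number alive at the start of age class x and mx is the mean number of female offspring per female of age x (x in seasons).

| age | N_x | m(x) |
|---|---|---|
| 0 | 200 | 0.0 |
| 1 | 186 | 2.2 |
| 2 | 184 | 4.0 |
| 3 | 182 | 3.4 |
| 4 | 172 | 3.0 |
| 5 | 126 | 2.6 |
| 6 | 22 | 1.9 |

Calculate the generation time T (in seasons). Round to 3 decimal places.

2.903

lx = nx/n0 = nx/200: 1, 0.93, 0.92, 0.91, 0.86, 0.63, 0.11
lx·mx: 0, 2.046, 3.68, 3.094, 2.58, 1.638, 0.209 → R0 = 13.247
x·lx·mx: 0, 2.046, 7.36, 9.282, 10.32, 8.19, 1.254 → Σ = 38.452
T = 38.452 / 13.247 = 2.902695… → 2.903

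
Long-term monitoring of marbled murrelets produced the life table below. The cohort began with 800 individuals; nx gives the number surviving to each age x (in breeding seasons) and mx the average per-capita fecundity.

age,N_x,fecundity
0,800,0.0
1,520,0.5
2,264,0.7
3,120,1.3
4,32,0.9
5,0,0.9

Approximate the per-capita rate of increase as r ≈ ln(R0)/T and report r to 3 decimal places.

-0.124

lx = nx/n0 = nx/800: 1, 0.65, 0.33, 0.15, 0.04, 0
R0 = Σ lx·mx = 0 + 0.325 + 0.231 + 0.195 + 0.036 + 0 = 0.787
Σ x·lx·mx = 1.516; T = 1.516/0.787 = 1.9263…
r ≈ ln(R0)/T = ln(0.787)/1.9263… = -0.12435… → -0.124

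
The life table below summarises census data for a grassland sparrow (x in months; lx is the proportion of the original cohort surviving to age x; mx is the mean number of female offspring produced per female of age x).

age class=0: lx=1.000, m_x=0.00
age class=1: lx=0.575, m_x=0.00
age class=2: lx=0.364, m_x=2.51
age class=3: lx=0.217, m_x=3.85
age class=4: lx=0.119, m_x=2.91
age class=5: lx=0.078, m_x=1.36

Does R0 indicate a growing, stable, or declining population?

growing

R0 = Σ lx·mx = 0 + 0 + 0.91364 + 0.83545 + 0.34629 + 0.10608 = 2.20146
R0 > 1, so the population is growing.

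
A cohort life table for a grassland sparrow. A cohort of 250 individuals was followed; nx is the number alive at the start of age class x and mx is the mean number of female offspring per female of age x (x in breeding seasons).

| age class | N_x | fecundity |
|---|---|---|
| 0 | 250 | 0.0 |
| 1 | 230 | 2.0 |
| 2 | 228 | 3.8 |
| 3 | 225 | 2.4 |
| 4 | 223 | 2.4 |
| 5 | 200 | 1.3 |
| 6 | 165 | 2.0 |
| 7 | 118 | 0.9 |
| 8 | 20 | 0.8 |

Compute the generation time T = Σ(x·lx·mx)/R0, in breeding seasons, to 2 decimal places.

lx = nx/n0 = nx/250: 1, 0.92, 0.912, 0.9, 0.892, 0.8, 0.66, 0.472, 0.08
lx·mx: 0, 1.84, 3.4656, 2.16, 2.1408, 1.04, 1.32, 0.4248, 0.064 → R0 = 12.4552
x·lx·mx: 0, 1.84, 6.9312, 6.48, 8.5632, 5.2, 7.92, 2.9736, 0.512 → Σ = 40.42
T = 40.42 / 12.4552 = 3.245231… → 3.25

3.25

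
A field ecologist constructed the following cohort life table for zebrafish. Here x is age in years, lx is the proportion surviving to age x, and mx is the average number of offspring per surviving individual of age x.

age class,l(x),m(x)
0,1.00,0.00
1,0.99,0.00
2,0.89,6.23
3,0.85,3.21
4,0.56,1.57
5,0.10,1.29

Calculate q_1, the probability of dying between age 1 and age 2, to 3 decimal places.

q_1 = (l_1 − l_2) / l_1 = (0.99 − 0.89) / 0.99
     = 0.1 / 0.99 = 0.10101… → 0.101

0.101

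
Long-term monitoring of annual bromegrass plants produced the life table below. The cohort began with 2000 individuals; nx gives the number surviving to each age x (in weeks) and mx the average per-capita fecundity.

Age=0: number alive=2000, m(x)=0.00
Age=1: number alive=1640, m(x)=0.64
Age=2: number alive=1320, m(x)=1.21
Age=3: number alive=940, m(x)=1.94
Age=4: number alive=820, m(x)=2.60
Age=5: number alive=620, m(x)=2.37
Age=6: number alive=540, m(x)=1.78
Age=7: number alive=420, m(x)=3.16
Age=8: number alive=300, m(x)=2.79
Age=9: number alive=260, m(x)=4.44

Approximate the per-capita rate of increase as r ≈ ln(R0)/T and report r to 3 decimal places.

lx = nx/n0 = nx/2000: 1, 0.82, 0.66, 0.47, 0.41, 0.31, 0.27, 0.21, 0.15, 0.13
R0 = Σ lx·mx = 0 + 0.5248 + 0.7986 + 0.9118 + 1.066 + 0.7347 + 0.4806 + 0.6636 + 0.4185 + 0.5772 = 6.1758
Σ x·lx·mx = 28.8665; T = 28.8665/6.1758 = 4.67413…
r ≈ ln(R0)/T = ln(6.1758)/4.67413… = 0.38951… → 0.390

0.390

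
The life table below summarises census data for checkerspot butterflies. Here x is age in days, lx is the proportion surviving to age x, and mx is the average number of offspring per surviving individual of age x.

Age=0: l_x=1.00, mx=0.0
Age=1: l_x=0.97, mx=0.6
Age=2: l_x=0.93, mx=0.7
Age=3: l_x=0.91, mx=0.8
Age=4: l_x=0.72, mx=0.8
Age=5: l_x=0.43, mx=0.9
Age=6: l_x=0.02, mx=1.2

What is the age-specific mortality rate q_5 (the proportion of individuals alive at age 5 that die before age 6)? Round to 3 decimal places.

0.953

q_5 = (l_5 − l_6) / l_5 = (0.43 − 0.02) / 0.43
     = 0.41 / 0.43 = 0.953488… → 0.953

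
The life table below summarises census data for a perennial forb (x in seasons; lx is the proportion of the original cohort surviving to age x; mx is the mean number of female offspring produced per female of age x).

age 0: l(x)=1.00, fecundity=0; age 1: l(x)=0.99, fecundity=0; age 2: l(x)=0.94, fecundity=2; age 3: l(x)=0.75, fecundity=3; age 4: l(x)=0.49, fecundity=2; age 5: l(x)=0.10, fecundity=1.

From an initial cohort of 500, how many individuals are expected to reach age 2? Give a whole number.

470

Expected survivors = N0 · l_2 = 500 × 0.94 = 470 → 470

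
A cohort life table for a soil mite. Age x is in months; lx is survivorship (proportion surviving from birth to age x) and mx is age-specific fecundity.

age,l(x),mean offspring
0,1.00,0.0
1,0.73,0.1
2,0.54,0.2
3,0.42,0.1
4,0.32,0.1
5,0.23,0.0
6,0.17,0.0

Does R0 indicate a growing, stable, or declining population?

declining

R0 = Σ lx·mx = 0 + 0.073 + 0.108 + 0.042 + 0.032 + 0 + 0 = 0.255
R0 < 1, so the population is declining.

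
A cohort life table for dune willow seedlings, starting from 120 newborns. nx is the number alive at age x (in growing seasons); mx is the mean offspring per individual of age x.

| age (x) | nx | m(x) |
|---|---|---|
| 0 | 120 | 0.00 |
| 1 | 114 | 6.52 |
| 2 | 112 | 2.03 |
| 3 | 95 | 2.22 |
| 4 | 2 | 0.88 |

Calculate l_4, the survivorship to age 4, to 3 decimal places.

0.017

l_4 = n_4/n_0 = 2/120 = 0.016667… → 0.017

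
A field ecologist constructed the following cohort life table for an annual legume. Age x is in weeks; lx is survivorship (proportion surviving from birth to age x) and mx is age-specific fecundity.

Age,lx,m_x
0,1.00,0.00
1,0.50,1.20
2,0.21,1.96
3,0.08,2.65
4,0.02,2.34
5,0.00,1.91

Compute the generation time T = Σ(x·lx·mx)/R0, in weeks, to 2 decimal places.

lx·mx: 0, 0.6, 0.4116, 0.212, 0.0468, 0 → R0 = 1.2704
x·lx·mx: 0, 0.6, 0.8232, 0.636, 0.1872, 0 → Σ = 2.2464
T = 2.2464 / 1.2704 = 1.768262… → 1.77

1.77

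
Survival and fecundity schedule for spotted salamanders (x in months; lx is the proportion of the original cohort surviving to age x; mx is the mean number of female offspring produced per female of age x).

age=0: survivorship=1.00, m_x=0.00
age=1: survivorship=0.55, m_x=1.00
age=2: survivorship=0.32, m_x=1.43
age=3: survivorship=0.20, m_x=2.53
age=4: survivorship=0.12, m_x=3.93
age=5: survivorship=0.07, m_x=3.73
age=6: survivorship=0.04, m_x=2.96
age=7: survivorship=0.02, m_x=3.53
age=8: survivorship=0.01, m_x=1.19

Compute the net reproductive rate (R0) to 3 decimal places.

lx·mx by age: 0, 0.55, 0.4576, 0.506, 0.4716, 0.2611, 0.1184, 0.0706, 0.0119
R0 = Σ lx·mx = 2.4472 → 2.447

2.447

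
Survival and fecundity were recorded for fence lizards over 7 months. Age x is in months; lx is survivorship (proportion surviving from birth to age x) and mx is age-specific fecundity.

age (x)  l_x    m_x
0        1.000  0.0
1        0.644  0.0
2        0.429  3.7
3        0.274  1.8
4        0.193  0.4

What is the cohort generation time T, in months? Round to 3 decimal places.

2.300

lx·mx: 0, 0, 1.5873, 0.4932, 0.0772 → R0 = 2.1577
x·lx·mx: 0, 0, 3.1746, 1.4796, 0.3088 → Σ = 4.963
T = 4.963 / 2.1577 = 2.300134… → 2.300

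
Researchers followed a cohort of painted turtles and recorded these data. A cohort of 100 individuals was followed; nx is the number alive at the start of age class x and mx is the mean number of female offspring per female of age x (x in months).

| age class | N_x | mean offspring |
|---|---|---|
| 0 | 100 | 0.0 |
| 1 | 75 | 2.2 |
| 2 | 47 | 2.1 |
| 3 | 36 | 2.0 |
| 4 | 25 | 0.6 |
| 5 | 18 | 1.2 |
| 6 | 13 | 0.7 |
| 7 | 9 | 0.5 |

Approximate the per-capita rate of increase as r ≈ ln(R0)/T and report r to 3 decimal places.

0.626

lx = nx/n0 = nx/100: 1, 0.75, 0.47, 0.36, 0.25, 0.18, 0.13, 0.09
R0 = Σ lx·mx = 0 + 1.65 + 0.987 + 0.72 + 0.15 + 0.216 + 0.091 + 0.045 = 3.859
Σ x·lx·mx = 8.325; T = 8.325/3.859 = 2.15729…
r ≈ ln(R0)/T = ln(3.859)/2.15729… = 0.62597… → 0.626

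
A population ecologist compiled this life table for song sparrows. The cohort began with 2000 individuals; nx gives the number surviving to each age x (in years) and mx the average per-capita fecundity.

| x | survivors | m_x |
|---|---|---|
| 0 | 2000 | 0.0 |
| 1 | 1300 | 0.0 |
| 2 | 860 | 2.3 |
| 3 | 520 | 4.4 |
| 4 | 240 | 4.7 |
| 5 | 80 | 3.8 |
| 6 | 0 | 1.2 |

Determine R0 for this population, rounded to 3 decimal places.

lx = nx/n0 = nx/2000: 1, 0.65, 0.43, 0.26, 0.12, 0.04, 0
lx·mx by age: 0, 0, 0.989, 1.144, 0.564, 0.152, 0
R0 = Σ lx·mx = 2.849 → 2.849

2.849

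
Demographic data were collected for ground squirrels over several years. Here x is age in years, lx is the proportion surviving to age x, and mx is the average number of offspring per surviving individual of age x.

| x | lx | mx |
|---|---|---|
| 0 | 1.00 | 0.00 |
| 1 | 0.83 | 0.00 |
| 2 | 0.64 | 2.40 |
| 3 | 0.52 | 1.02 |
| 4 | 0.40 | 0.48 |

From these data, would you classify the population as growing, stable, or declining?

R0 = Σ lx·mx = 0 + 0 + 1.536 + 0.5304 + 0.192 = 2.2584
R0 > 1, so the population is growing.

growing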